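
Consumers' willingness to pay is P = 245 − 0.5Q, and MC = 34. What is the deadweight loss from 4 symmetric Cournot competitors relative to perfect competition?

Under competition P = MC = 34, so Q = (245 − 34)/0.5 = 422.
In a 4-firm Cournot equilibrium, symmetry and the first-order condition give q = (245 − 34)/(2.5) = 84.4. So Q = 337.6 and P = 76.2.
DWL is the triangle between Q = 337.6 and Q = 422: ½·(422 − 337.6)·(76.2 − 34) = 1780.84.

DWL = 1780.84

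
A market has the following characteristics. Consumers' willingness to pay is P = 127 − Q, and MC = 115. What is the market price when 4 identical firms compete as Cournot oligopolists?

Cournot with 4 identical firms: the symmetric best-response condition is 127 − 5q = 115. Each firm produces q = 2.4, total output Q = 9.6, price P = 117.4.

P = 117.4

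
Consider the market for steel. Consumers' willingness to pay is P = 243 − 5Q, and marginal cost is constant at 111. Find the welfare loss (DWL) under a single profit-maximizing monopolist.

DWL = 435.6

Under competition P = MC = 111, so Q = (243 − 111)/5 = 26.4.
A monopolist chooses Q where MR = MC. MR = 243 − 10Q; setting this equal to 111 gives Q = 13.2 and P = 177.
DWL is the triangle between Q = 13.2 and Q = 26.4: ½·(26.4 − 13.2)·(177 − 111) = 435.6.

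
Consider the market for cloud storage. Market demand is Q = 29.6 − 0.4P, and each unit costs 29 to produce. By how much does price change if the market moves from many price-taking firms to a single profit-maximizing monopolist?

Price rises by 22.5

Inverting demand: P = 74 − 2.5Q.
Perfect competition: P = MC = 29, so 74 − 2.5Q = 29 and Q = 18.
A monopolist chooses Q where MR = MC. MR = 74 − 5Q; setting this equal to 29 gives Q = 9 and P = 51.5.
Change in price: 51.5 − 29 = 22.5.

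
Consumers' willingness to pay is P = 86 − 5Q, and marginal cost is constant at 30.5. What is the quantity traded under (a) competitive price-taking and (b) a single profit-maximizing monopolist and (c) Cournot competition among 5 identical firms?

Under competition P = MC = 30.5, so Q = (86 − 30.5)/5 = 11.1.
Monopoly sets MR = MC: 86 − 10Q = 30.5 ⇒ Q = 5.55, P = 86 − 5·5.55 = 58.25.
In a 5-firm Cournot equilibrium, symmetry and the first-order condition give q = (86 − 30.5)/(30) = 1.85. So Q = 9.25 and P = 39.75.

Competition: Q = 11.1; Monopoly: Q = 5.55; Cournot: Q = 9.25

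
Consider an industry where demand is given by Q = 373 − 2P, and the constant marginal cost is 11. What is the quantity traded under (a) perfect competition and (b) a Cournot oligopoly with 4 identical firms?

Competition: Q = 351; Cournot: Q = 280.8

Inverting demand: P = 186.5 − 0.5Q.
Competitive firms price at marginal cost: P = 11, giving Q = 351.
In a 4-firm Cournot equilibrium, symmetry and the first-order condition give q = (186.5 − 11)/(2.5) = 70.2. So Q = 280.8 and P = 46.1.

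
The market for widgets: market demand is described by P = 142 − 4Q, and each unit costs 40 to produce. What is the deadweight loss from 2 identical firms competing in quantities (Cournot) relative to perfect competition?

Competitive firms price at marginal cost: P = 40, giving Q = 25.5.
Cournot with 2 identical firms: the symmetric best-response condition is 142 − 12q = 40. Each firm produces q = 8.5, total output Q = 17, price P = 74.
DWL is the triangle between Q = 17 and Q = 25.5: ½·(25.5 − 17)·(74 − 40) = 144.5.

DWL = 144.5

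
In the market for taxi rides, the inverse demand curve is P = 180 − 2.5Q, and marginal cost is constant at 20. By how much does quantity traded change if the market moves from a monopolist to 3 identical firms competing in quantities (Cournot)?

A monopolist chooses Q where MR = MC. MR = 180 − 5Q; setting this equal to 20 gives Q = 32 and P = 100.
With 3 symmetric Cournot firms, each firm's FOC gives 180 − 10q = 20, so q = 16, Q = 3·16 = 48, and P = 60.
Change in quantity traded: 48 − 32 = 16.

Q rises by 16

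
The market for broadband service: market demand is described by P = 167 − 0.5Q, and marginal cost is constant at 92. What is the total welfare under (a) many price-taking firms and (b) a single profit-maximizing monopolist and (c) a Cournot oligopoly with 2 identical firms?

Competition: TS = 5625; Monopoly: TS = 4218.75; Cournot: TS = 5000

Perfect competition: P = MC = 92, so 167 − 0.5Q = 92 and Q = 150.
CS = ½·(167 − 92)·150 = 5625; PS = (92 − 92)·150 = 0; TS = 5625.
Monopoly sets MR = MC: 167 − Q = 92 ⇒ Q = 75, P = 167 − 0.5·75 = 129.5.
CS = ½·(167 − 129.5)·75 = 1406.25; PS = (129.5 − 92)·75 = 2812.5; TS = 4218.75.
Cournot with 2 identical firms: the symmetric best-response condition is 167 − 1.5q = 92. Each firm produces q = 50, total output Q = 100, price P = 117.
CS = ½·(167 − 117)·100 = 2500; PS = (117 − 92)·100 = 2500; TS = 5000.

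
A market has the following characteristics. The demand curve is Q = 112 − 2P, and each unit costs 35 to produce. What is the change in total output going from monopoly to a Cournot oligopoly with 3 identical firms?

Inverting demand: P = 56 − 0.5Q.
A monopolist chooses Q where MR = MC. MR = 56 − Q; setting this equal to 35 gives Q = 21 and P = 45.5.
Cournot with 3 identical firms: the symmetric best-response condition is 56 − 2q = 35. Each firm produces q = 10.5, total output Q = 31.5, price P = 40.25.
Change in total output: 31.5 − 21 = 10.5.

Total output rises by 10.5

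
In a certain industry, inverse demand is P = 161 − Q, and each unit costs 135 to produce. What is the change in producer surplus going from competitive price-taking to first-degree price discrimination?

Competitive firms price at marginal cost: P = 135, giving Q = 26.
PS = (135 − 135)·26 = 0.
With perfect price discrimination, output is the efficient level Q = 26 (where demand meets MC), but every buyer pays their willingness to pay: CS = 0 and PS = total surplus.
PS = ½·(161 − 135)·26 = 338.
Change in producer surplus: 338 − 0 = 338.

Producer surplus rises by 338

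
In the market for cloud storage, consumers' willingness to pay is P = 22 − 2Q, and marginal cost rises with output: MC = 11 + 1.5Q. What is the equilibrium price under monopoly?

Monopoly sets MR = MC: 22 − 4Q = 11 + 1.5Q ⇒ Q = 2, P = 22 − 2·2 = 18.

P = 18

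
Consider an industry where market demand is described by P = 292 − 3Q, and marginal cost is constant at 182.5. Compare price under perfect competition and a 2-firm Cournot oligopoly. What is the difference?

Competitive firms price at marginal cost: P = 182.5, giving Q = 36.5.
With 2 symmetric Cournot firms, each firm's FOC gives 292 − 9q = 182.5, so q = 73/6, Q = 2·73/6 = 73/3, and P = 219.
Change in price: 219 − 182.5 = 36.5.

Price rises by 36.5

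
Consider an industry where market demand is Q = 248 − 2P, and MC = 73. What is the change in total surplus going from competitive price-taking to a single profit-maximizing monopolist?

Inverting demand: P = 124 − 0.5Q.
Competitive firms price at marginal cost: P = 73, giving Q = 102.
CS = ½·(124 − 73)·102 = 2601; PS = (73 − 73)·102 = 0; TS = 2601.
The monopolist equates marginal revenue to marginal cost: 124 − Q = 73, so Q = 51. From demand, P = 98.5.
CS = ½·(124 − 98.5)·51 = 650.25; PS = (98.5 − 73)·51 = 1300.5; TS = 1950.75.
Change in total surplus: 1950.75 − 2601 = −650.25.

TS falls by 650.25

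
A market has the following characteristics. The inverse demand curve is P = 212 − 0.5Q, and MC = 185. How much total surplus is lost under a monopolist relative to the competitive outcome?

DWL = 182.25

Under competition P = MC = 185, so Q = (212 − 185)/0.5 = 54.
A monopolist chooses Q where MR = MC. MR = 212 − Q; setting this equal to 185 gives Q = 27 and P = 198.5.
DWL is the triangle between Q = 27 and Q = 54: ½·(54 − 27)·(198.5 − 185) = 182.25.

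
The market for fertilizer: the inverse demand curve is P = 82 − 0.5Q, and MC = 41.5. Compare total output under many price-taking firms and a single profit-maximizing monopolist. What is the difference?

Total output falls by 40.5

Competitive firms price at marginal cost: P = 41.5, giving Q = 81.
Monopoly sets MR = MC: 82 − Q = 41.5 ⇒ Q = 40.5, P = 82 − 0.5·40.5 = 61.75.
Change in total output: 40.5 − 81 = −40.5.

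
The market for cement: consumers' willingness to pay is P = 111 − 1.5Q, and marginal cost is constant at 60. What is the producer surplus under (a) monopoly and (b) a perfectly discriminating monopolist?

Monopoly: PS = 433.5; Perfect PD: PS = 867

A monopolist chooses Q where MR = MC. MR = 111 − 3Q; setting this equal to 60 gives Q = 17 and P = 85.5.
PS = (85.5 − 60)·17 = 433.5.
With perfect price discrimination, output is the efficient level Q = 34 (where demand meets MC), but every buyer pays their willingness to pay: CS = 0 and PS = total surplus.
PS = ½·(111 − 60)·34 = 867.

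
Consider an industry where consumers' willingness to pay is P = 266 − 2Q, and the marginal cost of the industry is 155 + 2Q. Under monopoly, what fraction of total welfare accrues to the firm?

PS/TS = 0.75

The monopolist equates marginal revenue to marginal cost: 266 − 4Q = 155 + 2Q, so Q = 18.5. From demand, P = 229.
CS = ½·(266 − 229)·18.5 = 342.25.
PS = P·Q − VC(Q) = 229·18.5 − (155·18.5 + ½·2·18.5²) = 1026.75.
Share captured = PS/TS = 1026.75/1369 = 0.75.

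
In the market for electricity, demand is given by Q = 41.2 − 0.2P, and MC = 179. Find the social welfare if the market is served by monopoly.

TS = 54.675

Inverting demand: P = 206 − 5Q.
The monopolist equates marginal revenue to marginal cost: 206 − 10Q = 179, so Q = 2.7. From demand, P = 192.5.
CS = ½·(206 − 192.5)·2.7 = 18.225; PS = (192.5 − 179)·2.7 = 36.45; TS = 54.675.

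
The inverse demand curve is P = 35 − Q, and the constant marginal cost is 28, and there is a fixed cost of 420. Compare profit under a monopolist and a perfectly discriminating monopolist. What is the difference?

π rises by 12.25

The monopolist equates marginal revenue to marginal cost: 35 − 2Q = 28, so Q = 3.5. From demand, P = 31.5.
Profit = (31.5 − 28)·3.5 − 420 = −407.75.
With perfect price discrimination, output is the efficient level Q = 7 (where demand meets MC), but every buyer pays their willingness to pay: CS = 0 and PS = total surplus.
PS equals the full surplus area, 24.5. Profit = 24.5 − 420 = −395.5.
Change in profit: −395.5 − −407.75 = 12.25.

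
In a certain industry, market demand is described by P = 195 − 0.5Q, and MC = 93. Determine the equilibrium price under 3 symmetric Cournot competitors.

P = 118.5

Cournot with 3 identical firms: the symmetric best-response condition is 195 − 2q = 93. Each firm produces q = 51, total output Q = 153, price P = 118.5.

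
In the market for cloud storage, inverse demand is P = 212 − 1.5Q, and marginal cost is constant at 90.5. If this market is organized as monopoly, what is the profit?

Monopoly sets MR = MC: 212 − 3Q = 90.5 ⇒ Q = 40.5, P = 212 − 1.5·40.5 = 151.25.
Profit = (151.25 − 90.5)·40.5 = 2460.375.

Profit = 2460.375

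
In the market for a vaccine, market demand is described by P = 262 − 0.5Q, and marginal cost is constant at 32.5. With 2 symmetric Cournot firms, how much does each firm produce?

q_i = 153

Cournot with 2 identical firms: the symmetric best-response condition is 262 − 1.5q = 32.5. Each firm produces q = 153, total output Q = 306, price P = 109.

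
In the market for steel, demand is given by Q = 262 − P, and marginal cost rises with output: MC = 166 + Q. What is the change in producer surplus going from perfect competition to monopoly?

Inverting demand: P = 262 − Q.
Competitive equilibrium sets price equal to marginal cost: 262 − Q = 166 + Q, so Q = 48 and P = 214.
PS = P·Q − VC(Q) = 214·48 − (166·48 + ½·1·48²) = 1152.
Monopoly sets MR = MC: 262 − 2Q = 166 + Q ⇒ Q = 32, P = 262 − 32 = 230.
PS = P·Q − VC(Q) = 230·32 − (166·32 + ½·1·32²) = 1536.
Change in producer surplus: 1536 − 1152 = 384.

PS rises by 384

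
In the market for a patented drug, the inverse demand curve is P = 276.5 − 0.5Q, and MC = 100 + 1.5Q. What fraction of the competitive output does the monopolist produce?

Q_m/Q_c = 0.8

Monopoly sets MR = MC: 276.5 − Q = 100 + 1.5Q ⇒ Q = 70.6, P = 276.5 − 0.5·70.6 = 241.2.
Under competition P = MC: 276.5 − 0.5Q = 100 + 1.5Q ⇒ Q = 88.25, P = 232.375.
Ratio Q_m/Q_c = 70.6/88.25 = 0.8.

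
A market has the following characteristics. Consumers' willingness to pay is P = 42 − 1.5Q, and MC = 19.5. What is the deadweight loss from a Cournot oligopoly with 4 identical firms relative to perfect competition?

DWL = 6.75

Competitive firms price at marginal cost: P = 19.5, giving Q = 15.
In a 4-firm Cournot equilibrium, symmetry and the first-order condition give q = (42 − 19.5)/(7.5) = 3. So Q = 12 and P = 24.
DWL is the triangle between Q = 12 and Q = 15: ½·(15 − 12)·(24 − 19.5) = 6.75.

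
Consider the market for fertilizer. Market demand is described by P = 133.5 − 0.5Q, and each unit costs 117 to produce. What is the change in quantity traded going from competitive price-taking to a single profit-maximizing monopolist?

Under competition P = MC = 117, so Q = (133.5 − 117)/0.5 = 33.
The monopolist equates marginal revenue to marginal cost: 133.5 − Q = 117, so Q = 16.5. From demand, P = 125.25.
Change in quantity traded: 16.5 − 33 = −16.5.

Q falls by 16.5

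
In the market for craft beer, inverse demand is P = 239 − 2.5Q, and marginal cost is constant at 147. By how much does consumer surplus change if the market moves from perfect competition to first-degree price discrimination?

CS falls by 1692.8

Perfect competition: P = MC = 147, so 239 − 2.5Q = 147 and Q = 36.8.
CS = ½·(239 − 147)·36.8 = 1692.8.
A perfectly discriminating monopolist sells every unit with P(Q) ≥ MC(Q), so output equals the competitive quantity Q = 36.8. Each buyer pays their reservation price, so CS = 0 and the firm captures all surplus.
CS = 0.
Change in consumer surplus: 0 − 1692.8 = −1692.8.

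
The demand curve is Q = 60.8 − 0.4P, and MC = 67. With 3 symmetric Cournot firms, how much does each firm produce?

q_i = 8.5

Inverting demand: P = 152 − 2.5Q.
With 3 symmetric Cournot firms, each firm's FOC gives 152 − 10q = 67, so q = 8.5, Q = 3·8.5 = 25.5, and P = 88.25.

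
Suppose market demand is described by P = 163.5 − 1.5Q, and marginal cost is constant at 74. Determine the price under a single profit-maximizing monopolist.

A monopolist chooses Q where MR = MC. MR = 163.5 − 3Q; setting this equal to 74 gives Q = 179/6 and P = 118.75.

P = 118.75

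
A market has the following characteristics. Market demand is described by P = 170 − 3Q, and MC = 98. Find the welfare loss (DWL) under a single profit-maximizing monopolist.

DWL = 216

Perfect competition: P = MC = 98, so 170 − 3Q = 98 and Q = 24.
Monopoly sets MR = MC: 170 − 6Q = 98 ⇒ Q = 12, P = 170 − 3·12 = 134.
DWL is the triangle between Q = 12 and Q = 24: ½·(24 − 12)·(134 − 98) = 216.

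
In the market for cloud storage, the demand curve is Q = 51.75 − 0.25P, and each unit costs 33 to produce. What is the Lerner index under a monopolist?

Lerner index = 0.725

Inverting demand: P = 207 − 4Q.
Monopoly sets MR = MC: 207 − 8Q = 33 ⇒ Q = 21.75, P = 207 − 4·21.75 = 120.
Lerner index = (P − MC)/P = (120 − 33)/120 = 0.725.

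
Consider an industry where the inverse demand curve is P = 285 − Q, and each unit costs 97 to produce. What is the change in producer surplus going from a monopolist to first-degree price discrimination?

PS rises by 8836

Monopoly sets MR = MC: 285 − 2Q = 97 ⇒ Q = 94, P = 285 − 94 = 191.
PS = (191 − 97)·94 = 8836.
With perfect price discrimination, output is the efficient level Q = 188 (where demand meets MC), but every buyer pays their willingness to pay: CS = 0 and PS = total surplus.
PS = ½·(285 − 97)·188 = 17672.
Change in producer surplus: 17672 − 8836 = 8836.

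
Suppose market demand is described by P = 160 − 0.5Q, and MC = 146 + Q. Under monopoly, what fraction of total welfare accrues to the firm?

PS/TS = 0.8

A monopolist chooses Q where MR = MC. MR = 160 − Q; setting this equal to 146 + Q gives Q = 7 and P = 156.5.
CS = ½·(160 − 156.5)·7 = 12.25.
PS = P·Q − VC(Q) = 156.5·7 − (146·7 + ½·1·7²) = 49.
Share captured = PS/TS = 49/61.25 = 0.8.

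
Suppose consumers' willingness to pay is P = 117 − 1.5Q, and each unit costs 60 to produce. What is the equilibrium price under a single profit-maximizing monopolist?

A monopolist chooses Q where MR = MC. MR = 117 − 3Q; setting this equal to 60 gives Q = 19 and P = 88.5.

P = 88.5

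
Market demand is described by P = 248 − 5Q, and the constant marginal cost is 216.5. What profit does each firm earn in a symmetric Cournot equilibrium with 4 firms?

π_i = 7.938

With 4 symmetric Cournot firms, each firm's FOC gives 248 − 25q = 216.5, so q = 1.26, Q = 4·1.26 = 5.04, and P = 222.8.
Each firm's profit = (222.8 − 216.5)·1.26 = 7.938.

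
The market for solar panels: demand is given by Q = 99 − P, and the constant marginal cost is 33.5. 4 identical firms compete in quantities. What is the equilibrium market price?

P = 46.6

Inverting demand: P = 99 − Q.
Cournot with 4 identical firms: the symmetric best-response condition is 99 − 5q = 33.5. Each firm produces q = 13.1, total output Q = 52.4, price P = 46.6.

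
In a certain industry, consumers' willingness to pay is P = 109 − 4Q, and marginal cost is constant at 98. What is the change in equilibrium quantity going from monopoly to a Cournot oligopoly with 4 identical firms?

The monopolist equates marginal revenue to marginal cost: 109 − 8Q = 98, so Q = 1.375. From demand, P = 103.5.
Cournot with 4 identical firms: the symmetric best-response condition is 109 − 20q = 98. Each firm produces q = 0.55, total output Q = 2.2, price P = 100.2.
Change in equilibrium quantity: 2.2 − 1.375 = 0.825.

Q rises by 0.825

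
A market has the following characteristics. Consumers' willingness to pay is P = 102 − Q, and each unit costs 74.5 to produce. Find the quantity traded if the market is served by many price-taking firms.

Perfect competition: P = MC = 74.5, so 102 − Q = 74.5 and Q = 27.5.

Q = 27.5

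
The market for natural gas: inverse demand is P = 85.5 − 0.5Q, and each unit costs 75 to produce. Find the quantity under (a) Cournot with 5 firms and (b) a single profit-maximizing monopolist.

Cournot with 5 identical firms: the symmetric best-response condition is 85.5 − 3q = 75. Each firm produces q = 3.5, total output Q = 17.5, price P = 76.75.
Monopoly sets MR = MC: 85.5 − Q = 75 ⇒ Q = 10.5, P = 85.5 − 0.5·10.5 = 80.25.

Cournot: Q = 17.5; Monopoly: Q = 10.5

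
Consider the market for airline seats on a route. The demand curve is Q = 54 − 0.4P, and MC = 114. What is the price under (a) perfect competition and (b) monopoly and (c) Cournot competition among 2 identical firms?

Competition: P = 114; Monopoly: P = 124.5; Cournot: P = 121

Inverting demand: P = 135 − 2.5Q.
Perfect competition: P = MC = 114, so 135 − 2.5Q = 114 and Q = 8.4.
Monopoly sets MR = MC: 135 − 5Q = 114 ⇒ Q = 4.2, P = 135 − 2.5·4.2 = 124.5.
Cournot with 2 identical firms: the symmetric best-response condition is 135 − 7.5q = 114. Each firm produces q = 2.8, total output Q = 5.6, price P = 121.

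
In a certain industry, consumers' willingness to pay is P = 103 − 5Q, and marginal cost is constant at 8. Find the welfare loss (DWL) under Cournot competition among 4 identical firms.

Under competition P = MC = 8, so Q = (103 − 8)/5 = 19.
With 4 symmetric Cournot firms, each firm's FOC gives 103 − 25q = 8, so q = 3.8, Q = 4·3.8 = 15.2, and P = 27.
DWL is the triangle between Q = 15.2 and Q = 19: ½·(19 − 15.2)·(27 − 8) = 36.1.

DWL = 36.1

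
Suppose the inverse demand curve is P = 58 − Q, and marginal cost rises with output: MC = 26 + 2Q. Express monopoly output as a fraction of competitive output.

The monopolist equates marginal revenue to marginal cost: 58 − 2Q = 26 + 2Q, so Q = 8. From demand, P = 50.
Competitive equilibrium sets price equal to marginal cost: 58 − Q = 26 + 2Q, so Q = 32/3 and P = 142/3.
Ratio Q_m/Q_c = 8/(32/3) = 0.75.

Q_m/Q_c = 0.75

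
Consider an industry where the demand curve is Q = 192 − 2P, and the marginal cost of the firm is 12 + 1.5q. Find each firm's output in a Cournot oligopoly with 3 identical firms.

Inverting demand: P = 96 − 0.5Q.
Cournot with 3 identical firms: the symmetric best-response condition is 96 − 2q = 12 + 1.5q. Each firm produces q = 24, total output Q = 72, price P = 60.

q_i = 24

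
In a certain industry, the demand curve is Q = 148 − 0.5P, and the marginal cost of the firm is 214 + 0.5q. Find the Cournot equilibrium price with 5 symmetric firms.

Inverting demand: P = 296 − 2Q.
With 5 symmetric Cournot firms, each firm's FOC gives 296 − 12q = 214 + 0.5q, so q = 6.56, Q = 5·6.56 = 32.8, and P = 230.4.

P = 230.4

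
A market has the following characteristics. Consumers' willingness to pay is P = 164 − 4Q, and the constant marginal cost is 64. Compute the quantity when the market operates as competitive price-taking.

Q = 25

Under competition P = MC = 64, so Q = (164 − 64)/4 = 25.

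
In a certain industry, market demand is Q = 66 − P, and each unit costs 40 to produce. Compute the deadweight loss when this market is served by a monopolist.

Inverting demand: P = 66 − Q.
Perfect competition: P = MC = 40, so 66 − Q = 40 and Q = 26.
Monopoly sets MR = MC: 66 − 2Q = 40 ⇒ Q = 13, P = 66 − 13 = 53.
DWL is the triangle between Q = 13 and Q = 26: ½·(26 − 13)·(53 − 40) = 84.5.

DWL = 84.5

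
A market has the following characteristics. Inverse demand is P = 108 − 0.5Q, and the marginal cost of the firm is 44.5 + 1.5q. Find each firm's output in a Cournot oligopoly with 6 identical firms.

In a 6-firm Cournot equilibrium, symmetry and the first-order condition give q = (108 − 44.5)/(5) = 12.7. So Q = 76.2 and P = 69.9.

q_i = 12.7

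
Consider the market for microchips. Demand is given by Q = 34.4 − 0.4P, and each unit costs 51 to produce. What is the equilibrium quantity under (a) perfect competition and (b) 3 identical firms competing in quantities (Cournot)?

Inverting demand: P = 86 − 2.5Q.
Competitive firms price at marginal cost: P = 51, giving Q = 14.
With 3 symmetric Cournot firms, each firm's FOC gives 86 − 10q = 51, so q = 3.5, Q = 3·3.5 = 10.5, and P = 59.75.

Competition: Q = 14; Cournot: Q = 10.5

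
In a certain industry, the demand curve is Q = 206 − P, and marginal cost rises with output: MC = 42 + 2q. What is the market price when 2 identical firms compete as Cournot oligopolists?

Inverting demand: P = 206 − Q.
In a 2-firm Cournot equilibrium, symmetry and the first-order condition give q = (206 − 42)/(5) = 32.8. So Q = 65.6 and P = 140.4.

P = 140.4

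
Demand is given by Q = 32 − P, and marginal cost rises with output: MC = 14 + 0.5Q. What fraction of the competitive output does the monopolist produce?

Q_m/Q_c = 0.6

Inverting demand: P = 32 − Q.
A monopolist chooses Q where MR = MC. MR = 32 − 2Q; setting this equal to 14 + 0.5Q gives Q = 7.2 and P = 24.8.
Competitive equilibrium sets price equal to marginal cost: 32 − Q = 14 + 0.5Q, so Q = 12 and P = 20.
Ratio Q_m/Q_c = 7.2/12 = 0.6.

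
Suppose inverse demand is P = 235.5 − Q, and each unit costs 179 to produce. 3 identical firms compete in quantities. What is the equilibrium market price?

With 3 symmetric Cournot firms, each firm's FOC gives 235.5 − 4q = 179, so q = 14.125, Q = 3·14.125 = 42.375, and P = 193.125.

P = 193.125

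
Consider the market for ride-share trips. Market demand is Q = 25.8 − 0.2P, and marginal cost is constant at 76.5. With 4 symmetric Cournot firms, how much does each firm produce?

Inverting demand: P = 129 − 5Q.
Cournot with 4 identical firms: the symmetric best-response condition is 129 − 25q = 76.5. Each firm produces q = 2.1, total output Q = 8.4, price P = 87.

q_i = 2.1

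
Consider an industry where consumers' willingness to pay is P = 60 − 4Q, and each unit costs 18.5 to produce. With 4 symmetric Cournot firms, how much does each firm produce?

q_i = 2.075

Cournot with 4 identical firms: the symmetric best-response condition is 60 − 20q = 18.5. Each firm produces q = 2.075, total output Q = 8.3, price P = 26.8.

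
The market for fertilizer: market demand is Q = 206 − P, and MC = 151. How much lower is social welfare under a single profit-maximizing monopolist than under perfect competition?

Inverting demand: P = 206 − Q.
Perfect competition: P = MC = 151, so 206 − Q = 151 and Q = 55.
CS = ½·(206 − 151)·55 = 1512.5; PS = (151 − 151)·55 = 0; TS = 1512.5.
A monopolist chooses Q where MR = MC. MR = 206 − 2Q; setting this equal to 151 gives Q = 27.5 and P = 178.5.
CS = ½·(206 − 178.5)·27.5 = 378.125; PS = (178.5 − 151)·27.5 = 756.25; TS = 1134.375.
Change in social welfare: 1134.375 − 1512.5 = −378.125.

TS falls by 378.125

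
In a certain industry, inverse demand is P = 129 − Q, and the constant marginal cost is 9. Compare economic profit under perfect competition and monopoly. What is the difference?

Under competition P = MC = 9, so Q = (129 − 9)/1 = 120.
Profit = (9 − 9)·120 = 0.
A monopolist chooses Q where MR = MC. MR = 129 − 2Q; setting this equal to 9 gives Q = 60 and P = 69.
Profit = (69 − 9)·60 = 3600.
Change in economic profit: 3600 − 0 = 3600.

π rises by 3600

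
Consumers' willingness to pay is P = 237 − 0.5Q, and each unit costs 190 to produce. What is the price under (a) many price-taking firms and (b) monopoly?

Competition: P = 190; Monopoly: P = 213.5

Under competition P = MC = 190, so Q = (237 − 190)/0.5 = 94.
A monopolist chooses Q where MR = MC. MR = 237 − Q; setting this equal to 190 gives Q = 47 and P = 213.5.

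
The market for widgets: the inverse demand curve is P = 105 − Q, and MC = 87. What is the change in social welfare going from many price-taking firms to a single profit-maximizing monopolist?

Perfect competition: P = MC = 87, so 105 − Q = 87 and Q = 18.
CS = ½·(105 − 87)·18 = 162; PS = (87 − 87)·18 = 0; TS = 162.
The monopolist equates marginal revenue to marginal cost: 105 − 2Q = 87, so Q = 9. From demand, P = 96.
CS = ½·(105 − 96)·9 = 40.5; PS = (96 − 87)·9 = 81; TS = 121.5.
Change in social welfare: 121.5 − 162 = −40.5.

Social welfare falls by 40.5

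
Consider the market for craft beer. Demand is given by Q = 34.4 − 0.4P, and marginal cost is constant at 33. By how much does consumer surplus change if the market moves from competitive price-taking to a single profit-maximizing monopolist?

Inverting demand: P = 86 − 2.5Q.
Perfect competition: P = MC = 33, so 86 − 2.5Q = 33 and Q = 21.2.
CS = ½·(86 − 33)·21.2 = 561.8.
Monopoly sets MR = MC: 86 − 5Q = 33 ⇒ Q = 10.6, P = 86 − 2.5·10.6 = 59.5.
CS = ½·(86 − 59.5)·10.6 = 140.45.
Change in consumer surplus: 140.45 − 561.8 = −421.35.

Consumer surplus falls by 421.35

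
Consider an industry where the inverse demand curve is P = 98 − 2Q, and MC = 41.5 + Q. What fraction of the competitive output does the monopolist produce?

A monopolist chooses Q where MR = MC. MR = 98 − 4Q; setting this equal to 41.5 + Q gives Q = 11.3 and P = 75.4.
Competitive equilibrium sets price equal to marginal cost: 98 − 2Q = 41.5 + Q, so Q = 113/6 and P = 181/3.
Ratio Q_m/Q_c = 11.3/(113/6) = 0.6.

Q_m/Q_c = 0.6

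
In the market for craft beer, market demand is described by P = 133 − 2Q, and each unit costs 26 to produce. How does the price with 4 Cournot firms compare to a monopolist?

With 4 symmetric Cournot firms, each firm's FOC gives 133 − 10q = 26, so q = 10.7, Q = 4·10.7 = 42.8, and P = 47.4.
A monopolist chooses Q where MR = MC. MR = 133 − 4Q; setting this equal to 26 gives Q = 26.75 and P = 79.5.

Cournot: P = 47.4; Monopoly: P = 79.5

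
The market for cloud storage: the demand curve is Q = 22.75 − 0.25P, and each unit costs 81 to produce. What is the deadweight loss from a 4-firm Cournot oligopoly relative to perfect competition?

Inverting demand: P = 91 − 4Q.
Perfect competition: P = MC = 81, so 91 − 4Q = 81 and Q = 2.5.
Cournot with 4 identical firms: the symmetric best-response condition is 91 − 20q = 81. Each firm produces q = 0.5, total output Q = 2, price P = 83.
DWL is the triangle between Q = 2 and Q = 2.5: ½·(2.5 − 2)·(83 − 81) = 0.5.

DWL = 0.5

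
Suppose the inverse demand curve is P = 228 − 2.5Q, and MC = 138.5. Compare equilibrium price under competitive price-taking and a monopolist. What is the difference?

Perfect competition: P = MC = 138.5, so 228 − 2.5Q = 138.5 and Q = 35.8.
Monopoly sets MR = MC: 228 − 5Q = 138.5 ⇒ Q = 17.9, P = 228 − 2.5·17.9 = 183.25.
Change in equilibrium price: 183.25 − 138.5 = 44.75.

P rises by 44.75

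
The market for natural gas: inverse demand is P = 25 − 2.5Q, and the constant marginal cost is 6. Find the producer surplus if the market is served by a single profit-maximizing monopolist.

PS = 36.1

Monopoly sets MR = MC: 25 − 5Q = 6 ⇒ Q = 3.8, P = 25 − 2.5·3.8 = 15.5.
PS = (15.5 − 6)·3.8 = 36.1.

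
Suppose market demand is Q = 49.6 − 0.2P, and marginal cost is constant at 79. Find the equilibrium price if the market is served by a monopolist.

P = 163.5

Inverting demand: P = 248 − 5Q.
The monopolist equates marginal revenue to marginal cost: 248 − 10Q = 79, so Q = 16.9. From demand, P = 163.5.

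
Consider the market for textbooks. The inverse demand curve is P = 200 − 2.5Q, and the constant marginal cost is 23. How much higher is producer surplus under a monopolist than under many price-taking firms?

Producer surplus rises by 3132.9

Under competition P = MC = 23, so Q = (200 − 23)/2.5 = 70.8.
PS = (23 − 23)·70.8 = 0.
The monopolist equates marginal revenue to marginal cost: 200 − 5Q = 23, so Q = 35.4. From demand, P = 111.5.
PS = (111.5 − 23)·35.4 = 3132.9.
Change in producer surplus: 3132.9 − 0 = 3132.9.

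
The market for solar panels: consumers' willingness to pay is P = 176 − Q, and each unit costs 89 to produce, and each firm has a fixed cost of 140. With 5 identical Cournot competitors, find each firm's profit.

In a 5-firm Cournot equilibrium, symmetry and the first-order condition give q = (176 − 89)/(6) = 14.5. So Q = 72.5 and P = 103.5.
Each firm's profit = (103.5 − 89)·14.5 − 140 = 70.25.

π_i = 70.25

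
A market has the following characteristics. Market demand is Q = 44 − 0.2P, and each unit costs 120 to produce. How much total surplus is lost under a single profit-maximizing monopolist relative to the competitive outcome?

Inverting demand: P = 220 − 5Q.
Perfect competition: P = MC = 120, so 220 − 5Q = 120 and Q = 20.
The monopolist equates marginal revenue to marginal cost: 220 − 10Q = 120, so Q = 10. From demand, P = 170.
DWL is the triangle between Q = 10 and Q = 20: ½·(20 − 10)·(170 − 120) = 250.

DWL = 250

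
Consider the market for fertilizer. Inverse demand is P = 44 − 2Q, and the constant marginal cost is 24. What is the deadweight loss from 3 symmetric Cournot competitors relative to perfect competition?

DWL = 6.25

Perfect competition: P = MC = 24, so 44 − 2Q = 24 and Q = 10.
In a 3-firm Cournot equilibrium, symmetry and the first-order condition give q = (44 − 24)/(8) = 2.5. So Q = 7.5 and P = 29.
DWL is the triangle between Q = 7.5 and Q = 10: ½·(10 − 7.5)·(29 − 24) = 6.25.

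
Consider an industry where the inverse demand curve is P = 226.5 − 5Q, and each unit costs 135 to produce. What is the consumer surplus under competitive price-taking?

CS = 837.225

Competitive firms price at marginal cost: P = 135, giving Q = 18.3.
CS = ½·(226.5 − 135)·18.3 = 837.225.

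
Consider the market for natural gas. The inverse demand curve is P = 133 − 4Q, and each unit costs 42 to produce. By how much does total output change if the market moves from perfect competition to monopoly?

Competitive firms price at marginal cost: P = 42, giving Q = 22.75.
The monopolist equates marginal revenue to marginal cost: 133 − 8Q = 42, so Q = 11.375. From demand, P = 87.5.
Change in total output: 11.375 − 22.75 = −11.375.

Total output falls by 11.375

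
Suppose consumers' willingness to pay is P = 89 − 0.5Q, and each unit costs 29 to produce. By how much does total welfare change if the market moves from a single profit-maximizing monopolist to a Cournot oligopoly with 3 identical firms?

TS rises by 675

The monopolist equates marginal revenue to marginal cost: 89 − Q = 29, so Q = 60. From demand, P = 59.
CS = ½·(89 − 59)·60 = 900; PS = (59 − 29)·60 = 1800; TS = 2700.
Cournot with 3 identical firms: the symmetric best-response condition is 89 − 2q = 29. Each firm produces q = 30, total output Q = 90, price P = 44.
CS = ½·(89 − 44)·90 = 2025; PS = (44 − 29)·90 = 1350; TS = 3375.
Change in total welfare: 3375 − 2700 = 675.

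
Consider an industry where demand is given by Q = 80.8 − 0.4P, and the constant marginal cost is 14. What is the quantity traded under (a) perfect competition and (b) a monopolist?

Inverting demand: P = 202 − 2.5Q.
Competitive firms price at marginal cost: P = 14, giving Q = 75.2.
Monopoly sets MR = MC: 202 − 5Q = 14 ⇒ Q = 37.6, P = 202 − 2.5·37.6 = 108.

Competition: Q = 75.2; Monopoly: Q = 37.6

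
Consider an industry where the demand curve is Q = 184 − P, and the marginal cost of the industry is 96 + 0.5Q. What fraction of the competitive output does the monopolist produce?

Q_m/Q_c = 0.6

Inverting demand: P = 184 − Q.
A monopolist chooses Q where MR = MC. MR = 184 − 2Q; setting this equal to 96 + 0.5Q gives Q = 35.2 and P = 148.8.
Competitive equilibrium sets price equal to marginal cost: 184 − Q = 96 + 0.5Q, so Q = 176/3 and P = 376/3.
Ratio Q_m/Q_c = 35.2/(176/3) = 0.6.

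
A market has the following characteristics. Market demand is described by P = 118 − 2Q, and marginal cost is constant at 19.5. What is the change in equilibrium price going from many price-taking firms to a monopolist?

Perfect competition: P = MC = 19.5, so 118 − 2Q = 19.5 and Q = 49.25.
Monopoly sets MR = MC: 118 − 4Q = 19.5 ⇒ Q = 24.625, P = 118 − 2·24.625 = 68.75.
Change in equilibrium price: 68.75 − 19.5 = 49.25.

Equilibrium price rises by 49.25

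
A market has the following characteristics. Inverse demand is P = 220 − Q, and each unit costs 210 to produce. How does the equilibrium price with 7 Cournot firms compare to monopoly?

Cournot: P = 211.25; Monopoly: P = 215

In a 7-firm Cournot equilibrium, symmetry and the first-order condition give q = (220 − 210)/(8) = 1.25. So Q = 8.75 and P = 211.25.
Monopoly sets MR = MC: 220 − 2Q = 210 ⇒ Q = 5, P = 220 − 5 = 215.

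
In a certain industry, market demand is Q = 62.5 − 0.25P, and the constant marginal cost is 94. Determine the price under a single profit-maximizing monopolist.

P = 172

Inverting demand: P = 250 − 4Q.
The monopolist equates marginal revenue to marginal cost: 250 − 8Q = 94, so Q = 19.5. From demand, P = 172.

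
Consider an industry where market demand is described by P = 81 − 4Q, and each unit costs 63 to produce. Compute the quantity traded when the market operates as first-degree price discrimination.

Q = 4.5

Under first-degree price discrimination the firm charges each unit its demand price and produces up to where P = MC, i.e. Q = 4.5. Consumer surplus is zero; producer surplus equals total surplus.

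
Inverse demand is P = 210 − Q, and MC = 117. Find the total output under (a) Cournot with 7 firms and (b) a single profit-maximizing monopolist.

Cournot: Q = 81.375; Monopoly: Q = 46.5

With 7 symmetric Cournot firms, each firm's FOC gives 210 − 8q = 117, so q = 11.625, Q = 7·11.625 = 81.375, and P = 128.625.
The monopolist equates marginal revenue to marginal cost: 210 − 2Q = 117, so Q = 46.5. From demand, P = 163.5.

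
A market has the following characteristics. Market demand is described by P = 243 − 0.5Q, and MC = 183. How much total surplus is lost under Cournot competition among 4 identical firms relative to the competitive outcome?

DWL = 144

Competitive firms price at marginal cost: P = 183, giving Q = 120.
With 4 symmetric Cournot firms, each firm's FOC gives 243 − 2.5q = 183, so q = 24, Q = 4·24 = 96, and P = 195.
DWL is the triangle between Q = 96 and Q = 120: ½·(120 − 96)·(195 − 183) = 144.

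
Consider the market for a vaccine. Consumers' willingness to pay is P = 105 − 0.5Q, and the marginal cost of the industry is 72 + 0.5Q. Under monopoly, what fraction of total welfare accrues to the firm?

Monopoly sets MR = MC: 105 − Q = 72 + 0.5Q ⇒ Q = 22, P = 105 − 0.5·22 = 94.
CS = ½·(105 − 94)·22 = 121.
PS = P·Q − VC(Q) = 94·22 − (72·22 + ½·0.5·22²) = 363.
Share captured = PS/TS = 363/484 = 0.75.

PS/TS = 0.75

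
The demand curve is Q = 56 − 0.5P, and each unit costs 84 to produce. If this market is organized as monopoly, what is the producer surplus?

Inverting demand: P = 112 − 2Q.
The monopolist equates marginal revenue to marginal cost: 112 − 4Q = 84, so Q = 7. From demand, P = 98.
PS = (98 − 84)·7 = 98.

PS = 98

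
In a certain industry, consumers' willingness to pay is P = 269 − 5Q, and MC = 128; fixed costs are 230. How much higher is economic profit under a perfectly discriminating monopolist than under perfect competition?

Economic profit rises by 1988.1

Competitive firms price at marginal cost: P = 128, giving Q = 28.2.
Profit = (128 − 128)·28.2 − 230 = −230.
With perfect price discrimination, output is the efficient level Q = 28.2 (where demand meets MC), but every buyer pays their willingness to pay: CS = 0 and PS = total surplus.
PS equals the full surplus area, 1988.1. Profit = 1988.1 − 230 = 1758.1.
Change in economic profit: 1758.1 − −230 = 1988.1.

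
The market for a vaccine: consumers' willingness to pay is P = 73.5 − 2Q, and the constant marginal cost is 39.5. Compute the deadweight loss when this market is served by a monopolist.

Competitive firms price at marginal cost: P = 39.5, giving Q = 17.
The monopolist equates marginal revenue to marginal cost: 73.5 − 4Q = 39.5, so Q = 8.5. From demand, P = 56.5.
DWL is the triangle between Q = 8.5 and Q = 17: ½·(17 − 8.5)·(56.5 − 39.5) = 72.25.

DWL = 72.25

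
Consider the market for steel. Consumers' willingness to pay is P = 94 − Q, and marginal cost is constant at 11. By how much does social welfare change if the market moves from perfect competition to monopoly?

TS falls by 861.125

Perfect competition: P = MC = 11, so 94 − Q = 11 and Q = 83.
CS = ½·(94 − 11)·83 = 3444.5; PS = (11 − 11)·83 = 0; TS = 3444.5.
Monopoly sets MR = MC: 94 − 2Q = 11 ⇒ Q = 41.5, P = 94 − 41.5 = 52.5.
CS = ½·(94 − 52.5)·41.5 = 861.125; PS = (52.5 − 11)·41.5 = 1722.25; TS = 2583.375.
Change in social welfare: 2583.375 − 3444.5 = −861.125.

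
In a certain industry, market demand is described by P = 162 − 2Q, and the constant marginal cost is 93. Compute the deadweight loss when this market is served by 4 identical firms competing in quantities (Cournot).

DWL = 47.61

Perfect competition: P = MC = 93, so 162 − 2Q = 93 and Q = 34.5.
With 4 symmetric Cournot firms, each firm's FOC gives 162 − 10q = 93, so q = 6.9, Q = 4·6.9 = 27.6, and P = 106.8.
DWL is the triangle between Q = 27.6 and Q = 34.5: ½·(34.5 − 27.6)·(106.8 − 93) = 47.61.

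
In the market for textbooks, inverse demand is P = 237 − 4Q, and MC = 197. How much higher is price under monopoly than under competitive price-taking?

Price rises by 20

Perfect competition: P = MC = 197, so 237 − 4Q = 197 and Q = 10.
Monopoly sets MR = MC: 237 − 8Q = 197 ⇒ Q = 5, P = 237 − 4·5 = 217.
Change in price: 217 − 197 = 20.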